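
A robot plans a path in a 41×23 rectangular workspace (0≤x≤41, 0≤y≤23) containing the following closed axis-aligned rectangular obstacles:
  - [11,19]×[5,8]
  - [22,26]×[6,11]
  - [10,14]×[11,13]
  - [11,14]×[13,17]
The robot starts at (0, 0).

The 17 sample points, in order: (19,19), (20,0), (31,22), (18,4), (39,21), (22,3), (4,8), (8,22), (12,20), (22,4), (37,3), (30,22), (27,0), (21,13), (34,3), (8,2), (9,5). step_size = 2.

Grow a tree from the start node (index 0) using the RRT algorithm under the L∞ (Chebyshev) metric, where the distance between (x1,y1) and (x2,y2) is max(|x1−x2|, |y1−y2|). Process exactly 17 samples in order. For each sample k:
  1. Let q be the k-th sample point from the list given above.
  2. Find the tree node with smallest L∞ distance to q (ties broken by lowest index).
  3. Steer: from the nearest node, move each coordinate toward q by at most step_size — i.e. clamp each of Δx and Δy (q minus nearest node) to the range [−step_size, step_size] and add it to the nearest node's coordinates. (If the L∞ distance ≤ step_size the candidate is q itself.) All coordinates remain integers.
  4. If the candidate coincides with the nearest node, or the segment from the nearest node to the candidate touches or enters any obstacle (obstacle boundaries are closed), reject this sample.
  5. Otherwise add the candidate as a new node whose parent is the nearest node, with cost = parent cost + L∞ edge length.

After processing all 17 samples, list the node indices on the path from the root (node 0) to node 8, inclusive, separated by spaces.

1. q=(19,19) nearest=0 d=19 new=(2,2) → add node 1 parent=0 cost=2
2. q=(20,0) nearest=1 d=18 new=(4,0) → add node 2 parent=1 cost=4
3. q=(31,22) nearest=2 d=27 new=(6,2) → add node 3 parent=2 cost=6
4. q=(18,4) nearest=3 d=12 new=(8,4) → add node 4 parent=3 cost=8
5. q=(39,21) nearest=4 d=31 new=(10,6) → add node 5 parent=4 cost=10
6. q=(22,3) nearest=5 d=12 new=(12,4) → blocked by [11,19]×[5,8], reject
7. q=(4,8) nearest=4 d=4 new=(6,6) → add node 6 parent=4 cost=10
8. q=(8,22) nearest=5 d=16 new=(8,8) → add node 7 parent=5 cost=12
9. q=(12,20) nearest=7 d=12 new=(10,10) → add node 8 parent=7 cost=14
10. q=(22,4) nearest=5 d=12 new=(12,4) → blocked by [11,19]×[5,8], reject
11. q=(37,3) nearest=5 d=27 new=(12,4) → blocked by [11,19]×[5,8], reject
12. q=(30,22) nearest=5 d=20 new=(12,8) → blocked by [11,19]×[5,8], reject
13. q=(27,0) nearest=5 d=17 new=(12,4) → blocked by [11,19]×[5,8], reject
14. q=(21,13) nearest=5 d=11 new=(12,8) → blocked by [11,19]×[5,8], reject
15. q=(34,3) nearest=5 d=24 new=(12,4) → blocked by [11,19]×[5,8], reject
16. q=(8,2) nearest=3 d=2 new=(8,2) → add node 9 parent=3 cost=8
17. q=(9,5) nearest=4 d=1 new=(9,5) → add node 10 parent=4 cost=9

Path: 0 1 2 3 4 5 7 8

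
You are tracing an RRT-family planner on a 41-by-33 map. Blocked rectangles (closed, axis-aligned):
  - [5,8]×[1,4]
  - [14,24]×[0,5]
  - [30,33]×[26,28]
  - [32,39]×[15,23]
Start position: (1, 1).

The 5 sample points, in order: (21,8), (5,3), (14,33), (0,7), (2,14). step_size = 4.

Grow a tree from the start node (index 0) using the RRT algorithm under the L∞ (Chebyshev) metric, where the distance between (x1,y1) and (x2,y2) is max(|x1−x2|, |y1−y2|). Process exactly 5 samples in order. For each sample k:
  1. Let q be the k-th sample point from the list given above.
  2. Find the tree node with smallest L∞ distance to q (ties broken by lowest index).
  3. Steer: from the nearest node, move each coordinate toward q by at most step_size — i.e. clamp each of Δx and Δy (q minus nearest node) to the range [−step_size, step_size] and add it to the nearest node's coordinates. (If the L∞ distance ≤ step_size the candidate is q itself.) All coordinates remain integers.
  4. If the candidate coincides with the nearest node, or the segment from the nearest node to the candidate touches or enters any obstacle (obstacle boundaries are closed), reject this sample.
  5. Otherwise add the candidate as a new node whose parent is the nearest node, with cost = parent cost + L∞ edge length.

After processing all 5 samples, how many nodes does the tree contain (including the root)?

Node count: 5

1. q=(21,8) nearest=0 d=20 new=(5,5) → add node 1 parent=0 cost=4
2. q=(5,3) nearest=1 d=2 new=(5,3) → blocked by [5,8]×[1,4], reject
3. q=(14,33) nearest=1 d=28 new=(9,9) → add node 2 parent=1 cost=8
4. q=(0,7) nearest=1 d=5 new=(1,7) → add node 3 parent=1 cost=8
5. q=(2,14) nearest=2 d=7 new=(5,13) → add node 4 parent=2 cost=12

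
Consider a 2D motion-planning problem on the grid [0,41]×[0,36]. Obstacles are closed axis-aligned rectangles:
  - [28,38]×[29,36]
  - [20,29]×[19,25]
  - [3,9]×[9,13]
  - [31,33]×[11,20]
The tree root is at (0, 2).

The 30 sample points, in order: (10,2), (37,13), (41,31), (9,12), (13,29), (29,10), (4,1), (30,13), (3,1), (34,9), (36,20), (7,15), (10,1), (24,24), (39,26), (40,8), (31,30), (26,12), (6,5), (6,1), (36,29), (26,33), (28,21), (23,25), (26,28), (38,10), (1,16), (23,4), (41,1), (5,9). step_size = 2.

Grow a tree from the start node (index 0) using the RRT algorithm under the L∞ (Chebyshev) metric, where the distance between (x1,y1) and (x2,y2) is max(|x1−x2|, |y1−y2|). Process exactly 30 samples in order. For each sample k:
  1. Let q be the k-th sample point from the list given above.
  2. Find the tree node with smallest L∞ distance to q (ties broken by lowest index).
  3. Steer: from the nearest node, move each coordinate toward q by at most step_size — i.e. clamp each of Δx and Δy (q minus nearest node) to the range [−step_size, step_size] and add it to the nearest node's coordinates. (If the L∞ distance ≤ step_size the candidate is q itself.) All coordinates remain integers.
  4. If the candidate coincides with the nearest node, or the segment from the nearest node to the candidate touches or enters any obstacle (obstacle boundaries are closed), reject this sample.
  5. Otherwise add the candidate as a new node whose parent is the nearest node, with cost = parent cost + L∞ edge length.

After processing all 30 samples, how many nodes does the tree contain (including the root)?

Node count: 24

1. q=(10,2) nearest=0 d=10 new=(2,2) → add node 1 parent=0 cost=2
2. q=(37,13) nearest=1 d=35 new=(4,4) → add node 2 parent=1 cost=4
3. q=(41,31) nearest=2 d=37 new=(6,6) → add node 3 parent=2 cost=6
4. q=(9,12) nearest=3 d=6 new=(8,8) → add node 4 parent=3 cost=8
5. q=(13,29) nearest=4 d=21 new=(10,10) → blocked by [3,9]×[9,13], reject
6. q=(29,10) nearest=4 d=21 new=(10,10) → blocked by [3,9]×[9,13], reject
7. q=(4,1) nearest=1 d=2 new=(4,1) → add node 5 parent=1 cost=4
8. q=(30,13) nearest=4 d=22 new=(10,10) → blocked by [3,9]×[9,13], reject
9. q=(3,1) nearest=1 d=1 new=(3,1) → add node 6 parent=1 cost=3
10. q=(34,9) nearest=4 d=26 new=(10,9) → add node 7 parent=4 cost=10
11. q=(36,20) nearest=7 d=26 new=(12,11) → add node 8 parent=7 cost=12
12. q=(7,15) nearest=8 d=5 new=(10,13) → add node 9 parent=8 cost=14
13. q=(10,1) nearest=3 d=5 new=(8,4) → add node 10 parent=3 cost=8
14. q=(24,24) nearest=8 d=13 new=(14,13) → add node 11 parent=8 cost=14
15. q=(39,26) nearest=11 d=25 new=(16,15) → add node 12 parent=11 cost=16
16. q=(40,8) nearest=12 d=24 new=(18,13) → add node 13 parent=12 cost=18
17. q=(31,30) nearest=12 d=15 new=(18,17) → add node 14 parent=12 cost=18
18. q=(26,12) nearest=13 d=8 new=(20,12) → add node 15 parent=13 cost=20
19. q=(6,5) nearest=3 d=1 new=(6,5) → add node 16 parent=3 cost=7
20. q=(6,1) nearest=5 d=2 new=(6,1) → add node 17 parent=5 cost=6
21. q=(36,29) nearest=15 d=17 new=(22,14) → add node 18 parent=15 cost=22
22. q=(26,33) nearest=14 d=16 new=(20,19) → blocked by [20,29]×[19,25], reject
23. q=(28,21) nearest=18 d=7 new=(24,16) → add node 19 parent=18 cost=24
24. q=(23,25) nearest=14 d=8 new=(20,19) → blocked by [20,29]×[19,25], reject
25. q=(26,28) nearest=14 d=11 new=(20,19) → blocked by [20,29]×[19,25], reject
26. q=(38,10) nearest=19 d=14 new=(26,14) → add node 20 parent=19 cost=26
27. q=(1,16) nearest=4 d=8 new=(6,10) → blocked by [3,9]×[9,13], reject
28. q=(23,4) nearest=15 d=8 new=(22,10) → add node 21 parent=15 cost=22
29. q=(41,1) nearest=20 d=15 new=(28,12) → add node 22 parent=20 cost=28
30. q=(5,9) nearest=3 d=3 new=(5,8) → add node 23 parent=3 cost=8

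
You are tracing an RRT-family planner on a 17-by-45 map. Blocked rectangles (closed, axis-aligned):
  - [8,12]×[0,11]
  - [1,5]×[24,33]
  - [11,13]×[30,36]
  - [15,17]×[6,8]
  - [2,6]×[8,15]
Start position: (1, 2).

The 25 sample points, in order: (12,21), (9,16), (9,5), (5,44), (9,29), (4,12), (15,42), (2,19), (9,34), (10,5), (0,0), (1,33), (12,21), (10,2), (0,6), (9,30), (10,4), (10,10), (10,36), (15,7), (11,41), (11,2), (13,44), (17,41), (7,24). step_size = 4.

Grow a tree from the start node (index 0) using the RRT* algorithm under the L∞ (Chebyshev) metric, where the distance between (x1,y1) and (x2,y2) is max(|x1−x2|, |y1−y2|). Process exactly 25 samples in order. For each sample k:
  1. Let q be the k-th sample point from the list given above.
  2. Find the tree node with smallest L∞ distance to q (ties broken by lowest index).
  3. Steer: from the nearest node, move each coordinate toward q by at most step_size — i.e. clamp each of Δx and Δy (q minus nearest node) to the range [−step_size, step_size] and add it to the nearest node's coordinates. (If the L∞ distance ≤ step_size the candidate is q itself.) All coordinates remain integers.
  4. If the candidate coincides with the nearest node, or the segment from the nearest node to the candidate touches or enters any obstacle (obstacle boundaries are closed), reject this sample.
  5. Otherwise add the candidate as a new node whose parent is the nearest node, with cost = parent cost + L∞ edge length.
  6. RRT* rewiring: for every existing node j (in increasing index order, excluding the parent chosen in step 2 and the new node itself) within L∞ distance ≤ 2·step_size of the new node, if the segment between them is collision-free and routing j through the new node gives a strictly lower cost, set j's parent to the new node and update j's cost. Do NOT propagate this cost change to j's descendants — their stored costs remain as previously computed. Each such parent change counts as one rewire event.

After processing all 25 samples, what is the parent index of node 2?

1. q=(12,21) nearest=0 d=19 new=(5,6) → add node 1 parent=0 cost=4
2. q=(9,16) nearest=1 d=10 new=(9,10) → blocked by [8,12]×[0,11], reject
3. q=(9,5) nearest=1 d=4 new=(9,5) → blocked by [8,12]×[0,11], reject
4. q=(5,44) nearest=1 d=38 new=(5,10) → blocked by [2,6]×[8,15], reject
5. q=(9,29) nearest=1 d=23 new=(9,10) → blocked by [8,12]×[0,11], reject
6. q=(4,12) nearest=1 d=6 new=(4,10) → blocked by [2,6]×[8,15], reject
7. q=(15,42) nearest=1 d=36 new=(9,10) → blocked by [8,12]×[0,11], reject
8. q=(2,19) nearest=1 d=13 new=(2,10) → blocked by [2,6]×[8,15], reject
9. q=(9,34) nearest=1 d=28 new=(9,10) → blocked by [8,12]×[0,11], reject
10. q=(10,5) nearest=1 d=5 new=(9,5) → blocked by [8,12]×[0,11], reject
11. q=(0,0) nearest=0 d=2 new=(0,0) → add node 2 parent=0 cost=2
12. q=(1,33) nearest=1 d=27 new=(1,10) → blocked by [2,6]×[8,15], reject
13. q=(12,21) nearest=1 d=15 new=(9,10) → blocked by [8,12]×[0,11], reject
14. q=(10,2) nearest=1 d=5 new=(9,2) → blocked by [8,12]×[0,11], reject
15. q=(0,6) nearest=0 d=4 new=(0,6) → add node 3 parent=0 cost=4
16. q=(9,30) nearest=1 d=24 new=(9,10) → blocked by [8,12]×[0,11], reject
17. q=(10,4) nearest=1 d=5 new=(9,4) → blocked by [8,12]×[0,11], reject
18. q=(10,10) nearest=1 d=5 new=(9,10) → blocked by [8,12]×[0,11], reject
19. q=(10,36) nearest=1 d=30 new=(9,10) → blocked by [8,12]×[0,11], reject
20. q=(15,7) nearest=1 d=10 new=(9,7) → blocked by [8,12]×[0,11], reject
21. q=(11,41) nearest=1 d=35 new=(9,10) → blocked by [8,12]×[0,11], reject
22. q=(11,2) nearest=1 d=6 new=(9,2) → blocked by [8,12]×[0,11], reject
23. q=(13,44) nearest=1 d=38 new=(9,10) → blocked by [8,12]×[0,11], reject
24. q=(17,41) nearest=1 d=35 new=(9,10) → blocked by [8,12]×[0,11], reject
25. q=(7,24) nearest=1 d=18 new=(7,10) → blocked by [2,6]×[8,15], reject

Parent of node 2: 0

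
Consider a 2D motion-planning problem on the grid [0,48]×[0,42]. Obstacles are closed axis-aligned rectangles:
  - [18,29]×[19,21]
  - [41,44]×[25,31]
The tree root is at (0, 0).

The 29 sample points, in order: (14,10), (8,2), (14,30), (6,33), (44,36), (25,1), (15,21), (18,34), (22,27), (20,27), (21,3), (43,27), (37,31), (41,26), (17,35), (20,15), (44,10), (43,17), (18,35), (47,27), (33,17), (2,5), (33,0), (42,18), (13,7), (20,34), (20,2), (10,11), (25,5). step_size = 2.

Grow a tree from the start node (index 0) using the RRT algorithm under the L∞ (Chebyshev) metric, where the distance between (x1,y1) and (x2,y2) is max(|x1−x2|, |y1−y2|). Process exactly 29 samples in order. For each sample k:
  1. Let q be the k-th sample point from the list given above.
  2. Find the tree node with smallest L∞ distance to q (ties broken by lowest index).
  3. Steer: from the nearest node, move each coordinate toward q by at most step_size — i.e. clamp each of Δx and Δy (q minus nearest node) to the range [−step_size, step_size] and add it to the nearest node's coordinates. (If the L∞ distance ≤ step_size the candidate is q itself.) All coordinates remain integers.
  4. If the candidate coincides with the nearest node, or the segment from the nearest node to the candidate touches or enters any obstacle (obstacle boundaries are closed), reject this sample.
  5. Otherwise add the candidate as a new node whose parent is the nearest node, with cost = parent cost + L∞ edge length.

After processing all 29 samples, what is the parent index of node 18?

Parent of node 18: 16

1. q=(14,10) nearest=0 d=14 new=(2,2) → add node 1 parent=0 cost=2
2. q=(8,2) nearest=1 d=6 new=(4,2) → add node 2 parent=1 cost=4
3. q=(14,30) nearest=1 d=28 new=(4,4) → add node 3 parent=1 cost=4
4. q=(6,33) nearest=3 d=29 new=(6,6) → add node 4 parent=3 cost=6
5. q=(44,36) nearest=4 d=38 new=(8,8) → add node 5 parent=4 cost=8
6. q=(25,1) nearest=5 d=17 new=(10,6) → add node 6 parent=5 cost=10
7. q=(15,21) nearest=5 d=13 new=(10,10) → add node 7 parent=5 cost=10
8. q=(18,34) nearest=7 d=24 new=(12,12) → add node 8 parent=7 cost=12
9. q=(22,27) nearest=8 d=15 new=(14,14) → add node 9 parent=8 cost=14
10. q=(20,27) nearest=9 d=13 new=(16,16) → add node 10 parent=9 cost=16
11. q=(21,3) nearest=8 d=9 new=(14,10) → add node 11 parent=8 cost=14
12. q=(43,27) nearest=10 d=27 new=(18,18) → add node 12 parent=10 cost=18
13. q=(37,31) nearest=12 d=19 new=(20,20) → blocked by [18,29]×[19,21], reject
14. q=(41,26) nearest=12 d=23 new=(20,20) → blocked by [18,29]×[19,21], reject
15. q=(17,35) nearest=12 d=17 new=(17,20) → add node 13 parent=12 cost=20
16. q=(20,15) nearest=12 d=3 new=(20,16) → add node 14 parent=12 cost=20
17. q=(44,10) nearest=14 d=24 new=(22,14) → add node 15 parent=14 cost=22
18. q=(43,17) nearest=15 d=21 new=(24,16) → add node 16 parent=15 cost=24
19. q=(18,35) nearest=13 d=15 new=(18,22) → add node 17 parent=13 cost=22
20. q=(47,27) nearest=16 d=23 new=(26,18) → add node 18 parent=16 cost=26
21. q=(33,17) nearest=18 d=7 new=(28,17) → add node 19 parent=18 cost=28
22. q=(2,5) nearest=3 d=2 new=(2,5) → add node 20 parent=3 cost=6
23. q=(33,0) nearest=15 d=14 new=(24,12) → add node 21 parent=15 cost=24
24. q=(42,18) nearest=19 d=14 new=(30,18) → add node 22 parent=19 cost=30
25. q=(13,7) nearest=6 d=3 new=(12,7) → add node 23 parent=6 cost=12
26. q=(20,34) nearest=17 d=12 new=(20,24) → add node 24 parent=17 cost=24
27. q=(20,2) nearest=11 d=8 new=(16,8) → add node 25 parent=11 cost=16
28. q=(10,11) nearest=7 d=1 new=(10,11) → add node 26 parent=7 cost=11
29. q=(25,5) nearest=21 d=7 new=(25,10) → add node 27 parent=21 cost=26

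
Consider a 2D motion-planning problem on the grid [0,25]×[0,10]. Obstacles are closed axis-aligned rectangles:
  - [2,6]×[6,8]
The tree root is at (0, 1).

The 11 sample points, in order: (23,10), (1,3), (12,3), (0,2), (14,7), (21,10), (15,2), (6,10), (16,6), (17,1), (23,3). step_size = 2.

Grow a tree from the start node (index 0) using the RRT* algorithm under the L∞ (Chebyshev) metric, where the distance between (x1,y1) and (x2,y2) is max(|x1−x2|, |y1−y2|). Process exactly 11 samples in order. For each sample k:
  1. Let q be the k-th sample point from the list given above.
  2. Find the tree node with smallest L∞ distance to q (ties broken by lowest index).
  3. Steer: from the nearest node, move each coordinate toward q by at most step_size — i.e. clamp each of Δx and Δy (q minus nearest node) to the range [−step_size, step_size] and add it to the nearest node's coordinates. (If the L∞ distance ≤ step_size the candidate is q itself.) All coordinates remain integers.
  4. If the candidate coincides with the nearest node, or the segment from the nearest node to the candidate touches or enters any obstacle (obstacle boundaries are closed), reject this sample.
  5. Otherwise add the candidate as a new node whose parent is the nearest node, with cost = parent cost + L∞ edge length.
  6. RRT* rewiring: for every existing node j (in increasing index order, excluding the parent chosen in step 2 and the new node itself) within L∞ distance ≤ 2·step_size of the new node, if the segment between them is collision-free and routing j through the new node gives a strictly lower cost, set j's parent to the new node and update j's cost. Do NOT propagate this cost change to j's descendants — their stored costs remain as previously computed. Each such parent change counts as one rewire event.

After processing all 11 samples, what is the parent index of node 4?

Parent of node 4: 0

1. q=(23,10) nearest=0 d=23 new=(2,3) → add node 1 parent=0 cost=2
2. q=(1,3) nearest=1 d=1 new=(1,3) → add node 2 parent=1 cost=3
3. q=(12,3) nearest=1 d=10 new=(4,3) → add node 3 parent=1 cost=4
4. q=(0,2) nearest=0 d=1 new=(0,2) → add node 4 parent=0 cost=1; rewire 2→4 (2<3)
5. q=(14,7) nearest=3 d=10 new=(6,5) → add node 5 parent=3 cost=6
6. q=(21,10) nearest=5 d=15 new=(8,7) → add node 6 parent=5 cost=8
7. q=(15,2) nearest=6 d=7 new=(10,5) → add node 7 parent=6 cost=10
8. q=(6,10) nearest=6 d=3 new=(6,9) → add node 8 parent=6 cost=10
9. q=(16,6) nearest=7 d=6 new=(12,6) → add node 9 parent=7 cost=12
10. q=(17,1) nearest=9 d=5 new=(14,4) → add node 10 parent=9 cost=14
11. q=(23,3) nearest=10 d=9 new=(16,3) → add node 11 parent=10 cost=16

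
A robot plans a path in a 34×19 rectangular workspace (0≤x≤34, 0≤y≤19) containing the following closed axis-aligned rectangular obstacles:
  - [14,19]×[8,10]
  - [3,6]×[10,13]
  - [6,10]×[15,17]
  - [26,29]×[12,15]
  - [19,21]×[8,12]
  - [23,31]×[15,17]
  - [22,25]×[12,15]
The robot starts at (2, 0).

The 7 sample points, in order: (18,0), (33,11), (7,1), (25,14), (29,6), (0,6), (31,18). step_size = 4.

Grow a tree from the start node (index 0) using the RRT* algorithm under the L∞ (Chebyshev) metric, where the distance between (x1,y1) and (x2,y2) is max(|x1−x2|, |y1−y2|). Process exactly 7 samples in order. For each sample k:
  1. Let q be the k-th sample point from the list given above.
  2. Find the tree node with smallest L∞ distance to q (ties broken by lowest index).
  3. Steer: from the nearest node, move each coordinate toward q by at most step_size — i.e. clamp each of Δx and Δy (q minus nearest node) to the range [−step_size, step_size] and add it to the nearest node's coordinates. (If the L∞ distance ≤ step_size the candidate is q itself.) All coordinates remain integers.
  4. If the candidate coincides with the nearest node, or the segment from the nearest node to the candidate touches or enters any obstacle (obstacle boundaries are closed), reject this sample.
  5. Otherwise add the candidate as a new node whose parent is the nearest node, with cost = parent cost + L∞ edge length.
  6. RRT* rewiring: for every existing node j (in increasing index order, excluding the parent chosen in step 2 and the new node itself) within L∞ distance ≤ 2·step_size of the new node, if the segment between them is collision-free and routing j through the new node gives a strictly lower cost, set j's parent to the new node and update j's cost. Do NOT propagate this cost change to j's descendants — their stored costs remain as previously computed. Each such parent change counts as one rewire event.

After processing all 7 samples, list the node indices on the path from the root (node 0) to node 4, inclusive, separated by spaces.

1. q=(18,0) nearest=0 d=16 new=(6,0) → add node 1 parent=0 cost=4
2. q=(33,11) nearest=1 d=27 new=(10,4) → add node 2 parent=1 cost=8
3. q=(7,1) nearest=1 d=1 new=(7,1) → add node 3 parent=1 cost=5
4. q=(25,14) nearest=2 d=15 new=(14,8) → blocked by [14,19]×[8,10], reject
5. q=(29,6) nearest=2 d=19 new=(14,6) → add node 4 parent=2 cost=12
6. q=(0,6) nearest=0 d=6 new=(0,4) → add node 5 parent=0 cost=4
7. q=(31,18) nearest=4 d=17 new=(18,10) → blocked by [14,19]×[8,10], reject

Path: 0 1 2 4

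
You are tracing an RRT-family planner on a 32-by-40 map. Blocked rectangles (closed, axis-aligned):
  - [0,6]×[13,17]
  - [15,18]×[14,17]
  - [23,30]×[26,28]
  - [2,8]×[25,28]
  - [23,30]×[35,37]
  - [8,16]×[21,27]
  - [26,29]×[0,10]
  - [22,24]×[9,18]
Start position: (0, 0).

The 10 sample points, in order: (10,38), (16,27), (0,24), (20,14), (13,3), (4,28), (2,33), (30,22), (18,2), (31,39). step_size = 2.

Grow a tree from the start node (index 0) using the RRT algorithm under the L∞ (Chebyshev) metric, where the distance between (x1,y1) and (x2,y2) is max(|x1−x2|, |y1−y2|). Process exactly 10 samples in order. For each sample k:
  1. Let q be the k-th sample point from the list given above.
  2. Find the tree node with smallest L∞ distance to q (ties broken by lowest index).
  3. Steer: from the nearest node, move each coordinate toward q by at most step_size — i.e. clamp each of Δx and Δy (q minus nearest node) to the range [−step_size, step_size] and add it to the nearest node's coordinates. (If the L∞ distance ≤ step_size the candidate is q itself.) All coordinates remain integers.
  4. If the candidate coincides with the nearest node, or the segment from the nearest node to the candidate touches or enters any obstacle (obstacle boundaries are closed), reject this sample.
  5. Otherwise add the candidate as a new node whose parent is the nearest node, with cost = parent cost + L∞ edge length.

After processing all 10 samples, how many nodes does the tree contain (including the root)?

Node count: 11

1. q=(10,38) nearest=0 d=38 new=(2,2) → add node 1 parent=0 cost=2
2. q=(16,27) nearest=1 d=25 new=(4,4) → add node 2 parent=1 cost=4
3. q=(0,24) nearest=2 d=20 new=(2,6) → add node 3 parent=2 cost=6
4. q=(20,14) nearest=2 d=16 new=(6,6) → add node 4 parent=2 cost=6
5. q=(13,3) nearest=4 d=7 new=(8,4) → add node 5 parent=4 cost=8
6. q=(4,28) nearest=3 d=22 new=(4,8) → add node 6 parent=3 cost=8
7. q=(2,33) nearest=6 d=25 new=(2,10) → add node 7 parent=6 cost=10
8. q=(30,22) nearest=5 d=22 new=(10,6) → add node 8 parent=5 cost=10
9. q=(18,2) nearest=8 d=8 new=(12,4) → add node 9 parent=8 cost=12
10. q=(31,39) nearest=7 d=29 new=(4,12) → add node 10 parent=7 cost=12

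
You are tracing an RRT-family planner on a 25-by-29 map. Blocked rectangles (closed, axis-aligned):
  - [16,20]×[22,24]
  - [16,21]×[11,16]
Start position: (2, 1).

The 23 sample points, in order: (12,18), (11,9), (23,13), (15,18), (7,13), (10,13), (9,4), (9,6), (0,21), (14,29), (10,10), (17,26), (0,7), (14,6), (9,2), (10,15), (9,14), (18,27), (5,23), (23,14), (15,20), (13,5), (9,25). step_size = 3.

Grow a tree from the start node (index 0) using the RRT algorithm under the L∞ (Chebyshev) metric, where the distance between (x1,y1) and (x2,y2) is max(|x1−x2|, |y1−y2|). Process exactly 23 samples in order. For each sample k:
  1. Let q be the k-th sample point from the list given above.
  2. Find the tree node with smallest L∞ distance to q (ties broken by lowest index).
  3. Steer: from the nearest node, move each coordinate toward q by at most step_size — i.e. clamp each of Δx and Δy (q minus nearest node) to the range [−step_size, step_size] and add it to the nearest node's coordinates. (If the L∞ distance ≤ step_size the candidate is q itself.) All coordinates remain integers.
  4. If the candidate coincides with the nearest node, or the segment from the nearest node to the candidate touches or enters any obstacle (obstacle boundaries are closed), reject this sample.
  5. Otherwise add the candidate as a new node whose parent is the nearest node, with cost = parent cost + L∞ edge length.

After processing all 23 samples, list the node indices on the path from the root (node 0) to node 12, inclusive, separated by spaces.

Path: 0 1 2 3 5 9 10 12

1. q=(12,18) nearest=0 d=17 new=(5,4) → add node 1 parent=0 cost=3
2. q=(11,9) nearest=1 d=6 new=(8,7) → add node 2 parent=1 cost=6
3. q=(23,13) nearest=2 d=15 new=(11,10) → add node 3 parent=2 cost=9
4. q=(15,18) nearest=3 d=8 new=(14,13) → add node 4 parent=3 cost=12
5. q=(7,13) nearest=3 d=4 new=(8,13) → add node 5 parent=3 cost=12
6. q=(10,13) nearest=5 d=2 new=(10,13) → add node 6 parent=5 cost=14
7. q=(9,4) nearest=2 d=3 new=(9,4) → add node 7 parent=2 cost=9
8. q=(9,6) nearest=2 d=1 new=(9,6) → add node 8 parent=2 cost=7
9. q=(0,21) nearest=5 d=8 new=(5,16) → add node 9 parent=5 cost=15
10. q=(14,29) nearest=9 d=13 new=(8,19) → add node 10 parent=9 cost=18
11. q=(10,10) nearest=3 d=1 new=(10,10) → add node 11 parent=3 cost=10
12. q=(17,26) nearest=10 d=9 new=(11,22) → add node 12 parent=10 cost=21
13. q=(0,7) nearest=1 d=5 new=(2,7) → add node 13 parent=1 cost=6
14. q=(14,6) nearest=3 d=4 new=(14,7) → add node 14 parent=3 cost=12
15. q=(9,2) nearest=7 d=2 new=(9,2) → add node 15 parent=7 cost=11
16. q=(10,15) nearest=5 d=2 new=(10,15) → add node 16 parent=5 cost=14
17. q=(9,14) nearest=5 d=1 new=(9,14) → add node 17 parent=5 cost=13
18. q=(18,27) nearest=12 d=7 new=(14,25) → add node 18 parent=12 cost=24
19. q=(5,23) nearest=10 d=4 new=(5,22) → add node 19 parent=10 cost=21
20. q=(23,14) nearest=4 d=9 new=(17,14) → blocked by [16,21]×[11,16], reject
21. q=(15,20) nearest=12 d=4 new=(14,20) → add node 20 parent=12 cost=24
22. q=(13,5) nearest=14 d=2 new=(13,5) → add node 21 parent=14 cost=14
23. q=(9,25) nearest=12 d=3 new=(9,25) → add node 22 parent=12 cost=24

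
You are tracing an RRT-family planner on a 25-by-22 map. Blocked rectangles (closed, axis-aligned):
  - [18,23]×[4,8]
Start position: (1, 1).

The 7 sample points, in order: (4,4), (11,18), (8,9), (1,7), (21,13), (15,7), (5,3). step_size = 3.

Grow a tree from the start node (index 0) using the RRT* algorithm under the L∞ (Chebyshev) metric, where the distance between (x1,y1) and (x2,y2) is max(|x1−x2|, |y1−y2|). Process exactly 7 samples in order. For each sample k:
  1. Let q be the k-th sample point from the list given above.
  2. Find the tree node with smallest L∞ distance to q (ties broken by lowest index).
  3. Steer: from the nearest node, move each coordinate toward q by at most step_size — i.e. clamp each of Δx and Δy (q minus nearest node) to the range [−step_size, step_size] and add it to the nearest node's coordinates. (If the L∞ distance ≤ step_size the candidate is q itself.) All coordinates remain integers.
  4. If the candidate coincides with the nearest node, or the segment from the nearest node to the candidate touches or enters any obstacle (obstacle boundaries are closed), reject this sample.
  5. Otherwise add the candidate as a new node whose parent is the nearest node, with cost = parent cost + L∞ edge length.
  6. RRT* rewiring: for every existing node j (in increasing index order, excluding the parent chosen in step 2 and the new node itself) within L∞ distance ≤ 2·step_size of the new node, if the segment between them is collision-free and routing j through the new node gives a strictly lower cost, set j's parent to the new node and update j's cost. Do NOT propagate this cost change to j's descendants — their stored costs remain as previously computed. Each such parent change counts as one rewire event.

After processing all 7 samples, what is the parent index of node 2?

1. q=(4,4) nearest=0 d=3 new=(4,4) → add node 1 parent=0 cost=3
2. q=(11,18) nearest=1 d=14 new=(7,7) → add node 2 parent=1 cost=6
3. q=(8,9) nearest=2 d=2 new=(8,9) → add node 3 parent=2 cost=8
4. q=(1,7) nearest=1 d=3 new=(1,7) → add node 4 parent=1 cost=6
5. q=(21,13) nearest=3 d=13 new=(11,12) → add node 5 parent=3 cost=11
6. q=(15,7) nearest=5 d=5 new=(14,9) → add node 6 parent=5 cost=14
7. q=(5,3) nearest=1 d=1 new=(5,3) → add node 7 parent=1 cost=4

Parent of node 2: 1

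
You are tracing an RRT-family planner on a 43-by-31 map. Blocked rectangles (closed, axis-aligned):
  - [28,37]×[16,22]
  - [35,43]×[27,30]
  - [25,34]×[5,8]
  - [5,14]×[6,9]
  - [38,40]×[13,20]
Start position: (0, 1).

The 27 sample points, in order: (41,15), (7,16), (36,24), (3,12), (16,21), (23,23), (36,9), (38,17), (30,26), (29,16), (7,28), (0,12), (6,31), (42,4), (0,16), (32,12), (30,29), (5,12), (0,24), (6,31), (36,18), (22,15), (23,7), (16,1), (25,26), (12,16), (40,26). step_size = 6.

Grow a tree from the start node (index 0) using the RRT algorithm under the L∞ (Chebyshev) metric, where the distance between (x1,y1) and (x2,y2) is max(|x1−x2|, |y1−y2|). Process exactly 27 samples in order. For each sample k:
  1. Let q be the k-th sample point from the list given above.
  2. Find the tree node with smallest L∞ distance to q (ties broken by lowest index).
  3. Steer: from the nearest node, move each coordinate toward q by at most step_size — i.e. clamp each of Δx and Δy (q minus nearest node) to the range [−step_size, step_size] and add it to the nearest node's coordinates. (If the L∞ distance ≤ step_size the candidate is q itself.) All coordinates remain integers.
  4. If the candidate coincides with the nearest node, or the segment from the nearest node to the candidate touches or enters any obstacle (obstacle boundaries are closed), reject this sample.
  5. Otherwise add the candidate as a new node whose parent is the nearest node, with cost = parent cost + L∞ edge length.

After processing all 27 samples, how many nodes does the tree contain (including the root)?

Node count: 17

1. q=(41,15) nearest=0 d=41 new=(6,7) → blocked by [5,14]×[6,9], reject
2. q=(7,16) nearest=0 d=15 new=(6,7) → blocked by [5,14]×[6,9], reject
3. q=(36,24) nearest=0 d=36 new=(6,7) → blocked by [5,14]×[6,9], reject
4. q=(3,12) nearest=0 d=11 new=(3,7) → add node 1 parent=0 cost=6
5. q=(16,21) nearest=1 d=14 new=(9,13) → blocked by [5,14]×[6,9], reject
6. q=(23,23) nearest=1 d=20 new=(9,13) → blocked by [5,14]×[6,9], reject
7. q=(36,9) nearest=1 d=33 new=(9,9) → blocked by [5,14]×[6,9], reject
8. q=(38,17) nearest=1 d=35 new=(9,13) → blocked by [5,14]×[6,9], reject
9. q=(30,26) nearest=1 d=27 new=(9,13) → blocked by [5,14]×[6,9], reject
10. q=(29,16) nearest=1 d=26 new=(9,13) → blocked by [5,14]×[6,9], reject
11. q=(7,28) nearest=1 d=21 new=(7,13) → add node 2 parent=1 cost=12
12. q=(0,12) nearest=1 d=5 new=(0,12) → add node 3 parent=1 cost=11
13. q=(6,31) nearest=2 d=18 new=(6,19) → add node 4 parent=2 cost=18
14. q=(42,4) nearest=2 d=35 new=(13,7) → blocked by [5,14]×[6,9], reject
15. q=(0,16) nearest=3 d=4 new=(0,16) → add node 5 parent=3 cost=15
16. q=(32,12) nearest=2 d=25 new=(13,12) → add node 6 parent=2 cost=18
17. q=(30,29) nearest=6 d=17 new=(19,18) → add node 7 parent=6 cost=24
18. q=(5,12) nearest=2 d=2 new=(5,12) → add node 8 parent=2 cost=14
19. q=(0,24) nearest=4 d=6 new=(0,24) → add node 9 parent=4 cost=24
20. q=(6,31) nearest=9 d=7 new=(6,30) → add node 10 parent=9 cost=30
21. q=(36,18) nearest=7 d=17 new=(25,18) → add node 11 parent=7 cost=30
22. q=(22,15) nearest=7 d=3 new=(22,15) → add node 12 parent=7 cost=27
23. q=(23,7) nearest=12 d=8 new=(23,9) → add node 13 parent=12 cost=33
24. q=(16,1) nearest=13 d=8 new=(17,3) → add node 14 parent=13 cost=39
25. q=(25,26) nearest=7 d=8 new=(25,24) → add node 15 parent=7 cost=30
26. q=(12,16) nearest=6 d=4 new=(12,16) → add node 16 parent=6 cost=22
27. q=(40,26) nearest=11 d=15 new=(31,24) → blocked by [28,37]×[16,22], reject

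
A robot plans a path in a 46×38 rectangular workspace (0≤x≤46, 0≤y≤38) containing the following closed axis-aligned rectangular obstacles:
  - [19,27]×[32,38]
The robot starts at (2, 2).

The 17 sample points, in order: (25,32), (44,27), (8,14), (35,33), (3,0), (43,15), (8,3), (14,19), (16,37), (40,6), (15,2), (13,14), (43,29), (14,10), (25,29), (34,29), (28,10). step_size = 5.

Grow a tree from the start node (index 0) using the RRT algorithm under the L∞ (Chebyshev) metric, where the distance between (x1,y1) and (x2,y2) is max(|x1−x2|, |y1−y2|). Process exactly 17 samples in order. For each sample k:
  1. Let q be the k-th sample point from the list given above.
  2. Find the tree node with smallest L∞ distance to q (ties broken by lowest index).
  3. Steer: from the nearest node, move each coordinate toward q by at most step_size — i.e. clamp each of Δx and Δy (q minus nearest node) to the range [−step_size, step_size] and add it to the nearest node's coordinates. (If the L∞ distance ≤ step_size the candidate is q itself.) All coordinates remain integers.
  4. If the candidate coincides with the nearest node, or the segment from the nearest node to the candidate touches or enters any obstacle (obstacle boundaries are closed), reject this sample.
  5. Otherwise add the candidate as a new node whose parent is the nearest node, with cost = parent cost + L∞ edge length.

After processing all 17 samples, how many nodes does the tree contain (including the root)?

Node count: 18

1. q=(25,32) nearest=0 d=30 new=(7,7) → add node 1 parent=0 cost=5
2. q=(44,27) nearest=1 d=37 new=(12,12) → add node 2 parent=1 cost=10
3. q=(8,14) nearest=2 d=4 new=(8,14) → add node 3 parent=2 cost=14
4. q=(35,33) nearest=2 d=23 new=(17,17) → add node 4 parent=2 cost=15
5. q=(3,0) nearest=0 d=2 new=(3,0) → add node 5 parent=0 cost=2
6. q=(43,15) nearest=4 d=26 new=(22,15) → add node 6 parent=4 cost=20
7. q=(8,3) nearest=1 d=4 new=(8,3) → add node 7 parent=1 cost=9
8. q=(14,19) nearest=4 d=3 new=(14,19) → add node 8 parent=4 cost=18
9. q=(16,37) nearest=8 d=18 new=(16,24) → add node 9 parent=8 cost=23
10. q=(40,6) nearest=6 d=18 new=(27,10) → add node 10 parent=6 cost=25
11. q=(15,2) nearest=7 d=7 new=(13,2) → add node 11 parent=7 cost=14
12. q=(13,14) nearest=2 d=2 new=(13,14) → add node 12 parent=2 cost=12
13. q=(43,29) nearest=10 d=19 new=(32,15) → add node 13 parent=10 cost=30
14. q=(14,10) nearest=2 d=2 new=(14,10) → add node 14 parent=2 cost=12
15. q=(25,29) nearest=9 d=9 new=(21,29) → add node 15 parent=9 cost=28
16. q=(34,29) nearest=15 d=13 new=(26,29) → add node 16 parent=15 cost=33
17. q=(28,10) nearest=10 d=1 new=(28,10) → add node 17 parent=10 cost=26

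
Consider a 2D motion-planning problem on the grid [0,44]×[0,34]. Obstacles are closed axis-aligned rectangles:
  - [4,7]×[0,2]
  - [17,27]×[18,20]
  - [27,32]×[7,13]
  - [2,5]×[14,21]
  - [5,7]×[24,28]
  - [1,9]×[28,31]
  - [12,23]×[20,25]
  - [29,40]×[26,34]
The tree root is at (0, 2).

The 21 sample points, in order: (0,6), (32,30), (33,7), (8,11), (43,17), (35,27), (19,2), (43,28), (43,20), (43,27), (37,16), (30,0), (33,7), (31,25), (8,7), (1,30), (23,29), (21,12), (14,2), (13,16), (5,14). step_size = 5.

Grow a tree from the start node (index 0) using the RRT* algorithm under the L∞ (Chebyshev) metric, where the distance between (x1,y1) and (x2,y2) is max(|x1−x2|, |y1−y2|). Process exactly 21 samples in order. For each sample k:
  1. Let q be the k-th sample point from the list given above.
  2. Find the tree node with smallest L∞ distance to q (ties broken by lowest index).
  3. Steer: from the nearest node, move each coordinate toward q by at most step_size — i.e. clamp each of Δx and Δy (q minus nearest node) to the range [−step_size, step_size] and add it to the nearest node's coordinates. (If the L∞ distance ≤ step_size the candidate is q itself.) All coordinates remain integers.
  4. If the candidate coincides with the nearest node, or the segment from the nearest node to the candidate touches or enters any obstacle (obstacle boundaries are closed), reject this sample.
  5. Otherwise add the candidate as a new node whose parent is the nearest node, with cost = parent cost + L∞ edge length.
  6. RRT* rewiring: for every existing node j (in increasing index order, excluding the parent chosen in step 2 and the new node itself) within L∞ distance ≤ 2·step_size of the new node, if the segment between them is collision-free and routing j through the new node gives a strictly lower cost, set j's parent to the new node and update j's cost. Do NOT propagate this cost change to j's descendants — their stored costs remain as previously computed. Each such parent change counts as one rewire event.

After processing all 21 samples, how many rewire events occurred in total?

1. q=(0,6) nearest=0 d=4 new=(0,6) → add node 1 parent=0 cost=4
2. q=(32,30) nearest=0 d=32 new=(5,7) → add node 2 parent=0 cost=5
3. q=(33,7) nearest=2 d=28 new=(10,7) → add node 3 parent=2 cost=10
4. q=(8,11) nearest=2 d=4 new=(8,11) → add node 4 parent=2 cost=9
5. q=(43,17) nearest=3 d=33 new=(15,12) → add node 5 parent=3 cost=15
6. q=(35,27) nearest=5 d=20 new=(20,17) → add node 6 parent=5 cost=20
7. q=(19,2) nearest=3 d=9 new=(15,2) → add node 7 parent=3 cost=15
8. q=(43,28) nearest=6 d=23 new=(25,22) → blocked by [17,27]×[18,20], reject
9. q=(43,20) nearest=6 d=23 new=(25,20) → blocked by [17,27]×[18,20], reject
10. q=(43,27) nearest=6 d=23 new=(25,22) → blocked by [17,27]×[18,20], reject
11. q=(37,16) nearest=6 d=17 new=(25,16) → add node 8 parent=6 cost=25
12. q=(30,0) nearest=5 d=15 new=(20,7) → add node 9 parent=5 cost=20
13. q=(33,7) nearest=8 d=9 new=(30,11) → blocked by [27,32]×[7,13], reject
14. q=(31,25) nearest=8 d=9 new=(30,21) → blocked by [17,27]×[18,20], reject
15. q=(8,7) nearest=3 d=2 new=(8,7) → add node 10 parent=3 cost=12
16. q=(1,30) nearest=5 d=18 new=(10,17) → add node 11 parent=5 cost=20
17. q=(23,29) nearest=6 d=12 new=(23,22) → blocked by [17,27]×[18,20], reject
18. q=(21,12) nearest=8 d=4 new=(21,12) → add node 12 parent=8 cost=29
19. q=(14,2) nearest=7 d=1 new=(14,2) → add node 13 parent=7 cost=16; rewire 12→13 (26<29)
20. q=(13,16) nearest=11 d=3 new=(13,16) → add node 14 parent=11 cost=23
21. q=(5,14) nearest=4 d=3 new=(5,14) → blocked by [2,5]×[14,21], reject

Rewire events: 1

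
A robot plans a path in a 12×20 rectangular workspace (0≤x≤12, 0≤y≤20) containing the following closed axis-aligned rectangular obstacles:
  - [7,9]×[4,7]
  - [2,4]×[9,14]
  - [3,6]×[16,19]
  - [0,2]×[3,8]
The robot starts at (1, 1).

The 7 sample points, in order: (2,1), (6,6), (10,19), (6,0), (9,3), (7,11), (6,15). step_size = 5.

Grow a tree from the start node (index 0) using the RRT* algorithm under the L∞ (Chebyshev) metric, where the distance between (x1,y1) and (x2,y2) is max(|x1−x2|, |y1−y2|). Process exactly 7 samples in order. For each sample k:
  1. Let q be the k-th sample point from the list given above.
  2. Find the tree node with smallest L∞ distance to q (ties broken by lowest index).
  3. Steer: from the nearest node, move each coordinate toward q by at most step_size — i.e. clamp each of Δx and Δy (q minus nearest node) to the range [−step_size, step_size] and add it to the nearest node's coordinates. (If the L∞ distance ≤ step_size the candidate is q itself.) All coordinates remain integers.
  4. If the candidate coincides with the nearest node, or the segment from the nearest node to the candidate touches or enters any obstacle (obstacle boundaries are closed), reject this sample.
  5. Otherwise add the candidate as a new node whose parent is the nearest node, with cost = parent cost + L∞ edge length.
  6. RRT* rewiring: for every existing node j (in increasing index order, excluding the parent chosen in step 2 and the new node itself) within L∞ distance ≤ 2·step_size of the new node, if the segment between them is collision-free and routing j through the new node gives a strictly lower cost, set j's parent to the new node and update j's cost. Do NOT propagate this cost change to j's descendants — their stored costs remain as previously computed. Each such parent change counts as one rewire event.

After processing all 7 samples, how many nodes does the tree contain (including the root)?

Node count: 7

1. q=(2,1) nearest=0 d=1 new=(2,1) → add node 1 parent=0 cost=1
2. q=(6,6) nearest=0 d=5 new=(6,6) → add node 2 parent=0 cost=5
3. q=(10,19) nearest=2 d=13 new=(10,11) → add node 3 parent=2 cost=10
4. q=(6,0) nearest=1 d=4 new=(6,0) → add node 4 parent=1 cost=5
5. q=(9,3) nearest=2 d=3 new=(9,3) → blocked by [7,9]×[4,7], reject
6. q=(7,11) nearest=3 d=3 new=(7,11) → add node 5 parent=3 cost=13
7. q=(6,15) nearest=3 d=4 new=(6,15) → add node 6 parent=3 cost=14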